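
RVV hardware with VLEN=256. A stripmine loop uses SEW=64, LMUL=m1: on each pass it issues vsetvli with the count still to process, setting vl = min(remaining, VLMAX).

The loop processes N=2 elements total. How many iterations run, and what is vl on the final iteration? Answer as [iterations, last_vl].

VLMAX = VLEN×LMUL/SEW = 256×1/64 = 4
2 elements at 4/iter → 1 passes, remainder 2 on the last

[iterations, last_vl] = [1, 2]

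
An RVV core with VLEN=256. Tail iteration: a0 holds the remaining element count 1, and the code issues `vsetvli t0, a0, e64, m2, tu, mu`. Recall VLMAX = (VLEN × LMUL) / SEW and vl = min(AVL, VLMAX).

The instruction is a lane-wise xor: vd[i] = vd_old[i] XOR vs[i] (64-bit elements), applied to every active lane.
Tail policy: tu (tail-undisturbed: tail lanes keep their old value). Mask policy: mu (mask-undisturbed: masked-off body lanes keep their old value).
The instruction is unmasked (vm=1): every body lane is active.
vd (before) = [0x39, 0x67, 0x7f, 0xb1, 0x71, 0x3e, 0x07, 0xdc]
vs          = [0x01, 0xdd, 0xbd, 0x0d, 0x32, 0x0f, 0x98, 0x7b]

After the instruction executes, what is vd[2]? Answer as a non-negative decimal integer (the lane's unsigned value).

VLMAX = VLEN×LMUL/SEW = 256×2/64 = 8
vl = min(AVL, VLMAX) = min(1, 8) = 1
vd[0] xor(0x39,0x01) -> 0x38
vd[1] tail/keep -> 0x67
vd[2] tail/keep -> 0x7f
vd[3] tail/keep -> 0xb1
vd[4] tail/keep -> 0x71
vd[5] tail/keep -> 0x3e
vd[6] tail/keep -> 0x07
vd[7] tail/keep -> 0xdc

vd[2] = 127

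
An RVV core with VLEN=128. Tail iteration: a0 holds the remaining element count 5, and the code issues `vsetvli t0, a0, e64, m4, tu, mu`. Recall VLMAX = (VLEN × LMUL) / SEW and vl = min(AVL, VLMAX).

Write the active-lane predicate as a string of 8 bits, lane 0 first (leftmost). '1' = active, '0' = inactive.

lanes per group: 128·4/64 = 8
vl = min(AVL, VLMAX) = min(5, 8) = 5
bits (lane 0 leftmost): 11111000

predicate = 11111000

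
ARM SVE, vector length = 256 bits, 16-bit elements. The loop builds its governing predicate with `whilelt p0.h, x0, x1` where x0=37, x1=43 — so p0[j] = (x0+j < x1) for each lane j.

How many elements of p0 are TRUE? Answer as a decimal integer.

vl = 6

lane count: 256 div 16 = 16
whilelt: lane j active iff 37+j < 43 → j < 6 → 6 active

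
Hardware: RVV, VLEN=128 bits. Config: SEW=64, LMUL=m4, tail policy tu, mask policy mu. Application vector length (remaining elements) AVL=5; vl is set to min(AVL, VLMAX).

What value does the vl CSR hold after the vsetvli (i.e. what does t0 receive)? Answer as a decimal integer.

vl = 5

lanes per group: 128·4/64 = 8
AVL=5 ≤ VLMAX=8, so vl = 5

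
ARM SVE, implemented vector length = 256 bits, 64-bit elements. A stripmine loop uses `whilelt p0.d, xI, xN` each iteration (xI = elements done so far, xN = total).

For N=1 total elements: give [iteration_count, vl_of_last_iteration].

lane count: 256 div 64 = 4
1 elements at 4/iter → 1 passes, remainder 1 on the last

[iterations, last_vl] = [1, 1]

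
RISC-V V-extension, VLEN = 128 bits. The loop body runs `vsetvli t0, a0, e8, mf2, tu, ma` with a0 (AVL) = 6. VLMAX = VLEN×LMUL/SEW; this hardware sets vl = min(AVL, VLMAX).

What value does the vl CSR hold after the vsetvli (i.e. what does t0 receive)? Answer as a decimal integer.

vl = 6

lanes per group: 128·1/2/8 = 8
AVL=6 ≤ VLMAX=8, so vl = 6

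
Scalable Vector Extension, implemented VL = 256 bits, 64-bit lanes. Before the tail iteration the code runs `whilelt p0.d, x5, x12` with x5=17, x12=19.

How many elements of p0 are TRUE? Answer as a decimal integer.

vl = 2

register lanes = 256/64 = 4
p0[j] = (17+j < 19); true for j=0..1 → 2 lanes set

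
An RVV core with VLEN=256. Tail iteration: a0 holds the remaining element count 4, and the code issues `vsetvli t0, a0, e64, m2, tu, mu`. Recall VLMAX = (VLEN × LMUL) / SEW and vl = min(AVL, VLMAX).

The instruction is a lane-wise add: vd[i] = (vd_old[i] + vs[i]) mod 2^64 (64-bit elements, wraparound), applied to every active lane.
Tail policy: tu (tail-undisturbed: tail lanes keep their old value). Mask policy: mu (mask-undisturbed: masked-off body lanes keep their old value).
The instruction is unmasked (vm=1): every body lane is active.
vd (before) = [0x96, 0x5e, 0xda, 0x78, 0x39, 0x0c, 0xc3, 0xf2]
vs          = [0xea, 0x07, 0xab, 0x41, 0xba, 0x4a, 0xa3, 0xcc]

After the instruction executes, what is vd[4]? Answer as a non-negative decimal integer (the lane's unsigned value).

VLMAX = (256 × 2) / 64 = 8 lanes
vl = min(AVL, VLMAX) = min(4, 8) = 4
  i=0: add(0x96,0xea) → 384
  i=1: add(0x5e,0x07) → 101
  i=2: add(0xda,0xab) → 389
  i=3: add(0x78,0x41) → 185
  i=4: tail/keep → 57
  i=5: tail/keep → 12
  i=6: tail/keep → 195
  i=7: tail/keep → 242

vd[4] = 57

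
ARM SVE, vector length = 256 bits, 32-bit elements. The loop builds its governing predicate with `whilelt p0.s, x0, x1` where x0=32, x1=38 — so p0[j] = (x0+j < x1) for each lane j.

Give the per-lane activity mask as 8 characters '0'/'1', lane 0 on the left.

predicate = 11111100

register lanes = 256/32 = 8
p0[j] = (32+j < 38); true for j=0..5 → 6 lanes set
bits (lane 0 leftmost): 11111100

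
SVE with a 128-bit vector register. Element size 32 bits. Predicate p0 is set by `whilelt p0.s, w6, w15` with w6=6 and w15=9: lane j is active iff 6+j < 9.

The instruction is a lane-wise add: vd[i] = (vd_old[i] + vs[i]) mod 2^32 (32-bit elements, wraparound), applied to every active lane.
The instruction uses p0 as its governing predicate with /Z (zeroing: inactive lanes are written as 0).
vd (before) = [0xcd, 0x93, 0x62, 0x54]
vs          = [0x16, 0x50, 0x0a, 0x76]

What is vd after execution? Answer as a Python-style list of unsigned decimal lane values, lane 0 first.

128-bit reg / 32-bit elem → 4 lanes
active while 6+j < 9, i.e. j ∈ [0,3) capped at 4 ⇒ 3
  i=0: add(0xcd,0x16) → 227
  i=1: add(0x93,0x50) → 227
  i=2: add(0x62,0x0a) → 108
  i=3: tail/zero → 0

vd = [227, 227, 108, 0]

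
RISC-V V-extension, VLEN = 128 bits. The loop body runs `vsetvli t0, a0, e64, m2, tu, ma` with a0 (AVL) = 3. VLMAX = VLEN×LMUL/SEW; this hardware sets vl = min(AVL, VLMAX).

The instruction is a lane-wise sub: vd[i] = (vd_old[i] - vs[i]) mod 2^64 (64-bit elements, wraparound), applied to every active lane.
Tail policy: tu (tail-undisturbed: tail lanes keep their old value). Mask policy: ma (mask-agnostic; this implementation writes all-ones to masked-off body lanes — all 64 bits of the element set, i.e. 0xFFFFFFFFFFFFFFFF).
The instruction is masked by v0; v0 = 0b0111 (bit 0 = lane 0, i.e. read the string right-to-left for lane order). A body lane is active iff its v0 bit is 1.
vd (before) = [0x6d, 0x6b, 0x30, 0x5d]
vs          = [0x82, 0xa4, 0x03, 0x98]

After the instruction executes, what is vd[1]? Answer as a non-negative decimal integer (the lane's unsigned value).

VLMAX = (128 × 2) / 64 = 4 lanes
vl = min(AVL, VLMAX) = min(3, 4) = 3
  i=0: sub(0x6d,0x82) → 18446744073709551595
  i=1: sub(0x6b,0xa4) → 18446744073709551559
  i=2: sub(0x30,0x03) → 45
  i=3: tail/keep → 93

vd[1] = 18446744073709551559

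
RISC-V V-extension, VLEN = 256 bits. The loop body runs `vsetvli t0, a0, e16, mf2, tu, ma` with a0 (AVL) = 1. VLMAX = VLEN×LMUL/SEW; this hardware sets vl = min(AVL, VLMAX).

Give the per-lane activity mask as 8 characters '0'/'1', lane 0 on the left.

predicate = 10000000

VLMAX = (256 × 1/2) / 16 = 8 lanes
vl ← min(1, 8) = 1
bits (lane 0 leftmost): 10000000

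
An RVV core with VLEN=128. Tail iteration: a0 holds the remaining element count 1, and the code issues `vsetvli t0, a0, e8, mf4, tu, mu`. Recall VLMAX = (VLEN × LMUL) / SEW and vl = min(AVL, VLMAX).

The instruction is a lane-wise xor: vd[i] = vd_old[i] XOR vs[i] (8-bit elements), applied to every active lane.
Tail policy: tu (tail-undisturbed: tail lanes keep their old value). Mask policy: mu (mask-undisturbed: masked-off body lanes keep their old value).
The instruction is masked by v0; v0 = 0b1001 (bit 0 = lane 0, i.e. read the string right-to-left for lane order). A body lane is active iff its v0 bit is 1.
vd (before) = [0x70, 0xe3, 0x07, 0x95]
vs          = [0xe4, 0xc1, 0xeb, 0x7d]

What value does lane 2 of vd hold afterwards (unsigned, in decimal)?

VLMAX = (128 × 1/4) / 8 = 4 lanes
vl = min(AVL, VLMAX) = min(1, 4) = 1
  i=0: xor(0x70,0xe4) → 148
  i=1: tail/keep → 227
  i=2: tail/keep → 7
  i=3: tail/keep → 149

vd[2] = 7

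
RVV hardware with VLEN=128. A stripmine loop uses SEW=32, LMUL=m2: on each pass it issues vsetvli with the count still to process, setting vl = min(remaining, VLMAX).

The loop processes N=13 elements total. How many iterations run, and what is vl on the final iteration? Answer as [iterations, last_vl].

[iterations, last_vl] = [2, 5]

VLMAX = (128 × 2) / 32 = 8 lanes
N=13: ⌈13/8⌉ = 2 iters; last vl = 13 − 1×8 = 5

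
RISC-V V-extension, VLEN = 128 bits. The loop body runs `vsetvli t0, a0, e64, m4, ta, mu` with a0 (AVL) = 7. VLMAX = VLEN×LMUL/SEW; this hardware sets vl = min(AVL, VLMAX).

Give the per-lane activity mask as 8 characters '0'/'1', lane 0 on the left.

predicate = 11111110

VLMAX = (128 × 4) / 64 = 8 lanes
vl = min(AVL, VLMAX) = min(7, 8) = 7
bits (lane 0 leftmost): 11111110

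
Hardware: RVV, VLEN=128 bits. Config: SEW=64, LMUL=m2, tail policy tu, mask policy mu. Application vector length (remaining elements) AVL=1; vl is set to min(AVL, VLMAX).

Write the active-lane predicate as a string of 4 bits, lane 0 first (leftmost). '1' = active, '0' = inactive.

predicate = 1000

VLMAX = VLEN×LMUL/SEW = 128×2/64 = 4
vl ← min(1, 4) = 1
bits (lane 0 leftmost): 1000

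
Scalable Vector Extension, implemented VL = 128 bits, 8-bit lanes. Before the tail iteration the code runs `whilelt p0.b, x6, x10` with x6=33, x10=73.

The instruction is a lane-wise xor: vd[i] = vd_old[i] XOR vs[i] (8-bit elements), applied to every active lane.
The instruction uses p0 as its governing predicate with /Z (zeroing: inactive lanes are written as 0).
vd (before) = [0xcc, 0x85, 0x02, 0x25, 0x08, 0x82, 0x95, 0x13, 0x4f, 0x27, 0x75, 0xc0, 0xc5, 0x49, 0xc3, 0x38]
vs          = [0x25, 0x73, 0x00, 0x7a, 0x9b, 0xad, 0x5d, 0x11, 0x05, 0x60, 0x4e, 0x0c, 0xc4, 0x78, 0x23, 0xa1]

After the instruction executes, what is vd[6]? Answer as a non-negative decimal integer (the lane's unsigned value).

lane count: 128 div 8 = 16
active while 33+j < 73, i.e. j ∈ [0,40) capped at 16 ⇒ 16
  i=0: xor(0xcc,0x25) → 233
  i=1: xor(0x85,0x73) → 246
  i=2: xor(0x02,0x00) → 2
  i=3: xor(0x25,0x7a) → 95
  i=4: xor(0x08,0x9b) → 147
  i=5: xor(0x82,0xad) → 47
  i=6: xor(0x95,0x5d) → 200
  i=7: xor(0x13,0x11) → 2
  i=8: xor(0x4f,0x05) → 74
  i=9: xor(0x27,0x60) → 71
  i=10: xor(0x75,0x4e) → 59
  i=11: xor(0xc0,0x0c) → 204
  i=12: xor(0xc5,0xc4) → 1
  i=13: xor(0x49,0x78) → 49
  i=14: xor(0xc3,0x23) → 224
  i=15: xor(0x38,0xa1) → 153

vd[6] = 200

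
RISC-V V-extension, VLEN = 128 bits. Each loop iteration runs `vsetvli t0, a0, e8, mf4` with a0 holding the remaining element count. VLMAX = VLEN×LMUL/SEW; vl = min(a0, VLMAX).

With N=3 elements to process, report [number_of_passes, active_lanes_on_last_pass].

VLMAX = VLEN×LMUL/SEW = 128×1/4/8 = 4
N=3: ⌈3/4⌉ = 1 iters; last vl = 3 − 0×4 = 3

[iterations, last_vl] = [1, 3]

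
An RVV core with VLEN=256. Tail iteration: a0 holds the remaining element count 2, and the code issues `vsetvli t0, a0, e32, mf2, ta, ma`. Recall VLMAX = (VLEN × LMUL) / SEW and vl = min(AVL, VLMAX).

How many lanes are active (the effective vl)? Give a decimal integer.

vl = 2

lanes per group: 256·1/2/32 = 4
vl = min(AVL, VLMAX) = min(2, 4) = 2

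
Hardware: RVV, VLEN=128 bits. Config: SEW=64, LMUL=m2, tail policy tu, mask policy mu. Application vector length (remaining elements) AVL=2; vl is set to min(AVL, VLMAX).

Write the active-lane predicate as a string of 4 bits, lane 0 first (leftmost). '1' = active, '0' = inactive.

predicate = 1100

VLMAX = VLEN×LMUL/SEW = 128×2/64 = 4
vl = min(AVL, VLMAX) = min(2, 4) = 2
bits (lane 0 leftmost): 1100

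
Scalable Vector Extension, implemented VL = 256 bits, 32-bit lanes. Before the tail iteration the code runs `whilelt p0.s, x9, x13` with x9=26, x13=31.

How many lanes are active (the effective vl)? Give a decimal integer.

lane count: 256 div 32 = 8
p0[j] = (26+j < 31); true for j=0..4 → 5 lanes set

vl = 5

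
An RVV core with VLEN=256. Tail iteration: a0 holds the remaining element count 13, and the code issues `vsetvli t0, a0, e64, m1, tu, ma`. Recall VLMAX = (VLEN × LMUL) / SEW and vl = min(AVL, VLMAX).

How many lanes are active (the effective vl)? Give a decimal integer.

vl = 4

VLMAX = VLEN×LMUL/SEW = 256×1/64 = 4
vl = min(AVL, VLMAX) = min(13, 4) = 4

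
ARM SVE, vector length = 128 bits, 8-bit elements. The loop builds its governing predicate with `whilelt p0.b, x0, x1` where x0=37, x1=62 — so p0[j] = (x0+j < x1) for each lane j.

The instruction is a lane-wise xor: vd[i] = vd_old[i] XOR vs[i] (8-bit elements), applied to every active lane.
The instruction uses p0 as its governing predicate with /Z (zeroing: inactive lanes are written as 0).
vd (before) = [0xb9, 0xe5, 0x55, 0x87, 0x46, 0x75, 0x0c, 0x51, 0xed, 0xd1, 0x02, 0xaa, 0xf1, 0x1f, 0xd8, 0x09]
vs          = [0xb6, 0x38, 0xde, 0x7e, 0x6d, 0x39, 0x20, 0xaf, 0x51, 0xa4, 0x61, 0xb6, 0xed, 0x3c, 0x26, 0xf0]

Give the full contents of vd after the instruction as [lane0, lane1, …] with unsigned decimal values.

vd = [15, 221, 139, 249, 43, 76, 44, 254, 188, 117, 99, 28, 28, 35, 254, 249]

register lanes = 128/8 = 16
p0[j] = (37+j < 62); true for j=0..15 → 16 lanes set
lane  0: xor(0xb9,0xb6) ⇒ 0x0f
lane  1: xor(0xe5,0x38) ⇒ 0xdd
lane  2: xor(0x55,0xde) ⇒ 0x8b
lane  3: xor(0x87,0x7e) ⇒ 0xf9
lane  4: xor(0x46,0x6d) ⇒ 0x2b
lane  5: xor(0x75,0x39) ⇒ 0x4c
lane  6: xor(0x0c,0x20) ⇒ 0x2c
lane  7: xor(0x51,0xaf) ⇒ 0xfe
lane  8: xor(0xed,0x51) ⇒ 0xbc
lane  9: xor(0xd1,0xa4) ⇒ 0x75
lane 10: xor(0x02,0x61) ⇒ 0x63
lane 11: xor(0xaa,0xb6) ⇒ 0x1c
lane 12: xor(0xf1,0xed) ⇒ 0x1c
lane 13: xor(0x1f,0x3c) ⇒ 0x23
lane 14: xor(0xd8,0x26) ⇒ 0xfe
lane 15: xor(0x09,0xf0) ⇒ 0xf9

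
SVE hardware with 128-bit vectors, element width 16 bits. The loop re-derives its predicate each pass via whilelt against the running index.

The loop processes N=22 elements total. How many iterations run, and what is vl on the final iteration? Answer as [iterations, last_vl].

register lanes = 128/16 = 8
N=22: ⌈22/8⌉ = 3 iters; last vl = 22 − 2×8 = 6

[iterations, last_vl] = [3, 6]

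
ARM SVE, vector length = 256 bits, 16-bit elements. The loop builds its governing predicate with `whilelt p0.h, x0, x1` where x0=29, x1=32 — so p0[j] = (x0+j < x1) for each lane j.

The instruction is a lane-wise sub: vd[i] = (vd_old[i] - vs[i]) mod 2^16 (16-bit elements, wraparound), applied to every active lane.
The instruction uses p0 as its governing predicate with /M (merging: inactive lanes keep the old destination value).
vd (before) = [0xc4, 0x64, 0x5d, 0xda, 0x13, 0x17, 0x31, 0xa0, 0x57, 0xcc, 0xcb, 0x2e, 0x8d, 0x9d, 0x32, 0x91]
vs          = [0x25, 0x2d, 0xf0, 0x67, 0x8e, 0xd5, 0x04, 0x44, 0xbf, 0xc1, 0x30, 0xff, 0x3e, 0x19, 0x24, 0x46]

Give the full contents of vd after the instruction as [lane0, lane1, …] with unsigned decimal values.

vd = [159, 55, 65389, 218, 19, 23, 49, 160, 87, 204, 203, 46, 141, 157, 50, 145]

lane count: 256 div 16 = 16
active while 29+j < 32, i.e. j ∈ [0,3) capped at 16 ⇒ 3
[0] sub(0xc4,0x25) = 0x9f
[1] sub(0x64,0x2d) = 0x37
[2] sub(0x5d,0xf0) = 0xff6d
[3] tail/keep = 0xda
[4] tail/keep = 0x13
[5] tail/keep = 0x17
[6] tail/keep = 0x31
[7] tail/keep = 0xa0
[8] tail/keep = 0x57
[9] tail/keep = 0xcc
[10] tail/keep = 0xcb
[11] tail/keep = 0x2e
[12] tail/keep = 0x8d
[13] tail/keep = 0x9d
[14] tail/keep = 0x32
[15] tail/keep = 0x91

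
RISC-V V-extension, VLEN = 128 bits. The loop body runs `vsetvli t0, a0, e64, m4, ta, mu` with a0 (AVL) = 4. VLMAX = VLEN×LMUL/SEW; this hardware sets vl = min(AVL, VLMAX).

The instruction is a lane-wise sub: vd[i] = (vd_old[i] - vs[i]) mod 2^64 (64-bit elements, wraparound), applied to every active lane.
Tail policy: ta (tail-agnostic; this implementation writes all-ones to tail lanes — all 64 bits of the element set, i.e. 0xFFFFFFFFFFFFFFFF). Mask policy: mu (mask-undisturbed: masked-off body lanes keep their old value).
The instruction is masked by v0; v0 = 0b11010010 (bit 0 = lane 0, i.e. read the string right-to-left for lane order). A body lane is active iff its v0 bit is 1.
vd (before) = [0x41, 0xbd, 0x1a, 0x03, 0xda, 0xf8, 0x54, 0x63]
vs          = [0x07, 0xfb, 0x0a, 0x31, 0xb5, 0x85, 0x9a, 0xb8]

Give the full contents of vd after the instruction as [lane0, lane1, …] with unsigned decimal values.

vd = [65, 18446744073709551554, 26, 3, 18446744073709551615, 18446744073709551615, 18446744073709551615, 18446744073709551615]

VLMAX = (128 × 4) / 64 = 8 lanes
AVL=4 ≤ VLMAX=8, so vl = 4
lane  0: mask-off/keep ⇒ 0x41
lane  1: sub(0xbd,0xfb) ⇒ 0xffffffffffffffc2
lane  2: mask-off/keep ⇒ 0x1a
lane  3: mask-off/keep ⇒ 0x03
lane  4: tail/ones ⇒ 0xffffffffffffffff
lane  5: tail/ones ⇒ 0xffffffffffffffff
lane  6: tail/ones ⇒ 0xffffffffffffffff
lane  7: tail/ones ⇒ 0xffffffffffffffff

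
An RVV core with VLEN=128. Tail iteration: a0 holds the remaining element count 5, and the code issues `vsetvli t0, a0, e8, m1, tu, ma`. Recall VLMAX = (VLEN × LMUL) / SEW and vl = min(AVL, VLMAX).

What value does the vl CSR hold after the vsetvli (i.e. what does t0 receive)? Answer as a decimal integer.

VLMAX = (128 × 1) / 8 = 16 lanes
vl ← min(5, 16) = 5

vl = 5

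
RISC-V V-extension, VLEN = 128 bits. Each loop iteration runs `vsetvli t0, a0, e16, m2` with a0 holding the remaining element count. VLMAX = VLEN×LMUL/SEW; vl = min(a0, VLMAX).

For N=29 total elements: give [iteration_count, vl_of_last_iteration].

lanes per group: 128·2/16 = 16
29 elements at 16/iter → 2 passes, remainder 13 on the last

[iterations, last_vl] = [2, 13]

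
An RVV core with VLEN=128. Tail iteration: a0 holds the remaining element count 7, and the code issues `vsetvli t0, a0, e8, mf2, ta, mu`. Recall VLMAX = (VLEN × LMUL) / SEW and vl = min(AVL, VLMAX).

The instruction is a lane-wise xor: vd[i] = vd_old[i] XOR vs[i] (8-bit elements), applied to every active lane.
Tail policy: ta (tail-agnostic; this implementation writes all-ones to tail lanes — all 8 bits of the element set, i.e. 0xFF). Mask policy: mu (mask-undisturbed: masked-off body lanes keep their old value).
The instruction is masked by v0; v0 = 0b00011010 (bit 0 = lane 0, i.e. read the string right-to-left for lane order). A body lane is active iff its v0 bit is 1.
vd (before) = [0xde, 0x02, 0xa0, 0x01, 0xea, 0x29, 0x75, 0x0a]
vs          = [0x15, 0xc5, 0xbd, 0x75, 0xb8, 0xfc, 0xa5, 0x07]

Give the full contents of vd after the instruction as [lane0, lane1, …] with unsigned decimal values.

VLMAX = (128 × 1/2) / 8 = 8 lanes
vl = min(AVL, VLMAX) = min(7, 8) = 7
[0] mask-off/keep = 0xde
[1] xor(0x02,0xc5) = 0xc7
[2] mask-off/keep = 0xa0
[3] xor(0x01,0x75) = 0x74
[4] xor(0xea,0xb8) = 0x52
[5] mask-off/keep = 0x29
[6] mask-off/keep = 0x75
[7] tail/ones = 0xff

vd = [222, 199, 160, 116, 82, 41, 117, 255]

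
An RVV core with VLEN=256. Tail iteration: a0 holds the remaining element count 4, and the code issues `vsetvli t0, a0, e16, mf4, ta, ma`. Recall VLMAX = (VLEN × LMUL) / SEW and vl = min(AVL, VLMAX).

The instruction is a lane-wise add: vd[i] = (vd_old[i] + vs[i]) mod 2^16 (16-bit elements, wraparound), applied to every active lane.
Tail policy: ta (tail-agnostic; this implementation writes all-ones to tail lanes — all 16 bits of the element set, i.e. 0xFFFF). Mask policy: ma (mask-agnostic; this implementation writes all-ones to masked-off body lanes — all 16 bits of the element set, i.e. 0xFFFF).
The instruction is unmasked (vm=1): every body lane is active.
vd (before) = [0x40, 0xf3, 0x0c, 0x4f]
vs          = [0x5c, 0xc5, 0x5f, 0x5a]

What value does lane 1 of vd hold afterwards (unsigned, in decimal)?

vd[1] = 440

VLMAX = VLEN×LMUL/SEW = 256×1/4/16 = 4
vl ← min(4, 4) = 4
  i=0: add(0x40,0x5c) → 156
  i=1: add(0xf3,0xc5) → 440
  i=2: add(0x0c,0x5f) → 107
  i=3: add(0x4f,0x5a) → 169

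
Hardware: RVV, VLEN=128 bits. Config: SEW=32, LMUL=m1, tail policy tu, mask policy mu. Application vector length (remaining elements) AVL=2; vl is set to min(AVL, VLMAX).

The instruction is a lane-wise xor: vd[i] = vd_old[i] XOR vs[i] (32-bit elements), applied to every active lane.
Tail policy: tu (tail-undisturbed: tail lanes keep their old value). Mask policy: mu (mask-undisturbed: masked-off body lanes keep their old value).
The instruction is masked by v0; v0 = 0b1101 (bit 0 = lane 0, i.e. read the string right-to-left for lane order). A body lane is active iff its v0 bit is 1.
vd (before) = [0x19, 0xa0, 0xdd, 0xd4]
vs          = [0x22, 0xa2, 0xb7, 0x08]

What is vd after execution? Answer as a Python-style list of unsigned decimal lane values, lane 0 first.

VLMAX = (128 × 1) / 32 = 4 lanes
vl = min(AVL, VLMAX) = min(2, 4) = 2
  i=0: xor(0x19,0x22) → 59
  i=1: mask-off/keep → 160
  i=2: tail/keep → 221
  i=3: tail/keep → 212

vd = [59, 160, 221, 212]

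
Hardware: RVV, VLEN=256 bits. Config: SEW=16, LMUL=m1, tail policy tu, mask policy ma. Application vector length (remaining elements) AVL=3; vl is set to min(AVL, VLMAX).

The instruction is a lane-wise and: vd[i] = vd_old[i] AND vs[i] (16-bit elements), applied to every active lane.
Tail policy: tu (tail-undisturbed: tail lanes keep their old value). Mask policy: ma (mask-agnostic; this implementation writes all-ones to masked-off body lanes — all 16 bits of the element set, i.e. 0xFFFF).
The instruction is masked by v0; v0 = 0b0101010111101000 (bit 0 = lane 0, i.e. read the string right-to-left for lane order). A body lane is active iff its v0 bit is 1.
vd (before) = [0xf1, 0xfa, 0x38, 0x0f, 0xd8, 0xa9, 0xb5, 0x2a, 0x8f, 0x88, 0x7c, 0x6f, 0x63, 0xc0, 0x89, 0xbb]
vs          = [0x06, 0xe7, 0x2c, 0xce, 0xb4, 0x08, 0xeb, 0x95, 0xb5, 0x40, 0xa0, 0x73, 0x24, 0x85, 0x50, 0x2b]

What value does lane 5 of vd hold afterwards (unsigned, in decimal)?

VLMAX = VLEN×LMUL/SEW = 256×1/16 = 16
vl = min(AVL, VLMAX) = min(3, 16) = 3
[0] mask-off/ones = 0xffff
[1] mask-off/ones = 0xffff
[2] mask-off/ones = 0xffff
[3] tail/keep = 0x0f
[4] tail/keep = 0xd8
[5] tail/keep = 0xa9
[6] tail/keep = 0xb5
[7] tail/keep = 0x2a
[8] tail/keep = 0x8f
[9] tail/keep = 0x88
[10] tail/keep = 0x7c
[11] tail/keep = 0x6f
[12] tail/keep = 0x63
[13] tail/keep = 0xc0
[14] tail/keep = 0x89
[15] tail/keep = 0xbb

vd[5] = 169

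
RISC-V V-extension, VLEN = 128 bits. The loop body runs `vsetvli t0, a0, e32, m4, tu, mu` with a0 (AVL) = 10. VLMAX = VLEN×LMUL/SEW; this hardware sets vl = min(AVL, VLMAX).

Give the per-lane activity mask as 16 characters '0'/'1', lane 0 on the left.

predicate = 1111111111000000

VLMAX = VLEN×LMUL/SEW = 128×4/32 = 16
vl = min(AVL, VLMAX) = min(10, 16) = 10
bits (lane 0 leftmost): 1111111111000000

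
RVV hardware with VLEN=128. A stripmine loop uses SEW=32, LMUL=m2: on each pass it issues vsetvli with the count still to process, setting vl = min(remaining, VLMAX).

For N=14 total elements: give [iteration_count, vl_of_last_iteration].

[iterations, last_vl] = [2, 6]

lanes per group: 128·2/32 = 8
14 elements at 8/iter → 2 passes, remainder 6 on the last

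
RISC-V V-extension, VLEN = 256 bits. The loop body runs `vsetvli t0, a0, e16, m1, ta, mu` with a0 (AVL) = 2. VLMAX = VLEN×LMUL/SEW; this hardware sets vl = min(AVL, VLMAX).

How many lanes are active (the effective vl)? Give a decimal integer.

VLMAX = (256 × 1) / 16 = 16 lanes
vl ← min(2, 16) = 2

vl = 2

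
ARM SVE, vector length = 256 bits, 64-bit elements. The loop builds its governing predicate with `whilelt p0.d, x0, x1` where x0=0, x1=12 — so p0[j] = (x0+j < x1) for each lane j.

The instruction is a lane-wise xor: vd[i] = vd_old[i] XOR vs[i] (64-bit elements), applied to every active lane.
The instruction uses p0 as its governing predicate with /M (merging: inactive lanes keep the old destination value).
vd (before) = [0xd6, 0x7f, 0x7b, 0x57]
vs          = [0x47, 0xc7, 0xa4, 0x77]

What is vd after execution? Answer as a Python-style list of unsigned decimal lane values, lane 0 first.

register lanes = 256/64 = 4
whilelt: lane j active iff 0+j < 12 → j < 12 → 4 active
[0] xor(0xd6,0x47) = 0x91
[1] xor(0x7f,0xc7) = 0xb8
[2] xor(0x7b,0xa4) = 0xdf
[3] xor(0x57,0x77) = 0x20

vd = [145, 184, 223, 32]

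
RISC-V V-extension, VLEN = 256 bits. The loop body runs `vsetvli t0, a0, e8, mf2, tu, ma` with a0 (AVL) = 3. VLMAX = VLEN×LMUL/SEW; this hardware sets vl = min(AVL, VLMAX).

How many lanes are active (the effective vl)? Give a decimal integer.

lanes per group: 256·1/2/8 = 16
vl ← min(3, 16) = 3

vl = 3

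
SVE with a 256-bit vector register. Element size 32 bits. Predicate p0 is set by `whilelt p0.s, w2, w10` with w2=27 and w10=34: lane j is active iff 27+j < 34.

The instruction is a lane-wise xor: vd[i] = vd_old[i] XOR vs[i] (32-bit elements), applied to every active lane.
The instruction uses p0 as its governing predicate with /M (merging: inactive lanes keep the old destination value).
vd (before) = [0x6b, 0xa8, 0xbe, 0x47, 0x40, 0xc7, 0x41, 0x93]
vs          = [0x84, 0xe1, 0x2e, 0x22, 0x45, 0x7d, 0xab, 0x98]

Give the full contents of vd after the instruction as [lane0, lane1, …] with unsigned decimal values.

lane count: 256 div 32 = 8
whilelt: lane j active iff 27+j < 34 → j < 7 → 7 active
[0] xor(0x6b,0x84) = 0xef
[1] xor(0xa8,0xe1) = 0x49
[2] xor(0xbe,0x2e) = 0x90
[3] xor(0x47,0x22) = 0x65
[4] xor(0x40,0x45) = 0x05
[5] xor(0xc7,0x7d) = 0xba
[6] xor(0x41,0xab) = 0xea
[7] tail/keep = 0x93

vd = [239, 73, 144, 101, 5, 186, 234, 147]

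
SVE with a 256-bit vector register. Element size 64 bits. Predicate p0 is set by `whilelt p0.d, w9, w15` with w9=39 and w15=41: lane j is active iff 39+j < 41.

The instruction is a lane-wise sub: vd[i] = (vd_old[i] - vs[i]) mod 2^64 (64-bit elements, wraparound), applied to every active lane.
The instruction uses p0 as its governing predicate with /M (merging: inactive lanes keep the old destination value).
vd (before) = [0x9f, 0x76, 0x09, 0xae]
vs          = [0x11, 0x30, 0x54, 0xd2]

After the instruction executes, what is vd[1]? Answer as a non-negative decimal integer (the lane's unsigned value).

256-bit reg / 64-bit elem → 4 lanes
p0[j] = (39+j < 41); true for j=0..1 → 2 lanes set
[0] sub(0x9f,0x11) = 0x8e
[1] sub(0x76,0x30) = 0x46
[2] tail/keep = 0x09
[3] tail/keep = 0xae

vd[1] = 70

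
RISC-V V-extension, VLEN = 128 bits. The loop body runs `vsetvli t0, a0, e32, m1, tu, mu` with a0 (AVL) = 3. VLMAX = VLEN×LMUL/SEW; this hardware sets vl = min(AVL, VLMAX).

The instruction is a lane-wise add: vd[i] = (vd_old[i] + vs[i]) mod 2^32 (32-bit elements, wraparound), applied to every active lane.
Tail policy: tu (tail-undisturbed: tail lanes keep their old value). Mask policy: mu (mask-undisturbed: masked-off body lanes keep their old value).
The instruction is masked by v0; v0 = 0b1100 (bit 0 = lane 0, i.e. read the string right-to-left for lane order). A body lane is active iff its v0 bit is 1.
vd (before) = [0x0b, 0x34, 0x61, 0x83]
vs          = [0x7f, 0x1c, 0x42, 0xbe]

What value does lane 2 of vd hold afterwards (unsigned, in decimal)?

lanes per group: 128·1/32 = 4
vl ← min(3, 4) = 3
[0] mask-off/keep = 0x0b
[1] mask-off/keep = 0x34
[2] add(0x61,0x42) = 0xa3
[3] tail/keep = 0x83

vd[2] = 163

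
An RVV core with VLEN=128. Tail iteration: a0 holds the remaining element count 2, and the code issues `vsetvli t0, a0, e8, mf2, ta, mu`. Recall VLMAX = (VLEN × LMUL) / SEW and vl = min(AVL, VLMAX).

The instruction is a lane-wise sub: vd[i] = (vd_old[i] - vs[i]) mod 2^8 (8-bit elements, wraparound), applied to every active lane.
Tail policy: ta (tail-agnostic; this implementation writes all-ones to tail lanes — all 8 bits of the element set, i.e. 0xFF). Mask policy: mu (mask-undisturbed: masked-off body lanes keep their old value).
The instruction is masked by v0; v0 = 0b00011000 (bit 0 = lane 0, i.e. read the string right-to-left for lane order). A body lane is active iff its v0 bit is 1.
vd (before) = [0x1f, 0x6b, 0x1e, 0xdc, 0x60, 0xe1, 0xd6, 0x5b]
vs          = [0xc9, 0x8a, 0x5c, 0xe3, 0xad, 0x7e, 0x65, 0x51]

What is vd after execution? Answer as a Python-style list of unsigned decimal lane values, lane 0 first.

VLMAX = VLEN×LMUL/SEW = 128×1/2/8 = 8
AVL=2 ≤ VLMAX=8, so vl = 2
  i=0: mask-off/keep → 31
  i=1: mask-off/keep → 107
  i=2: tail/ones → 255
  i=3: tail/ones → 255
  i=4: tail/ones → 255
  i=5: tail/ones → 255
  i=6: tail/ones → 255
  i=7: tail/ones → 255

vd = [31, 107, 255, 255, 255, 255, 255, 255]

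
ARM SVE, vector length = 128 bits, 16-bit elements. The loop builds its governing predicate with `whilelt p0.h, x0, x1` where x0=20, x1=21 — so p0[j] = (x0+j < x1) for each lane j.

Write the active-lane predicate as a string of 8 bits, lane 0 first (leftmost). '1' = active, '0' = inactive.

register lanes = 128/16 = 8
active while 20+j < 21, i.e. j ∈ [0,1) capped at 8 ⇒ 1
bits (lane 0 leftmost): 10000000

predicate = 10000000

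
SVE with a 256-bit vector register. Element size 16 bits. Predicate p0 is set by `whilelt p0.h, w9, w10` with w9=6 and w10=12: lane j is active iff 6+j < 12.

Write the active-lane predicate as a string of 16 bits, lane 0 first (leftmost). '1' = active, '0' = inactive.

predicate = 1111110000000000

register lanes = 256/16 = 16
active while 6+j < 12, i.e. j ∈ [0,6) capped at 16 ⇒ 6
bits (lane 0 leftmost): 1111110000000000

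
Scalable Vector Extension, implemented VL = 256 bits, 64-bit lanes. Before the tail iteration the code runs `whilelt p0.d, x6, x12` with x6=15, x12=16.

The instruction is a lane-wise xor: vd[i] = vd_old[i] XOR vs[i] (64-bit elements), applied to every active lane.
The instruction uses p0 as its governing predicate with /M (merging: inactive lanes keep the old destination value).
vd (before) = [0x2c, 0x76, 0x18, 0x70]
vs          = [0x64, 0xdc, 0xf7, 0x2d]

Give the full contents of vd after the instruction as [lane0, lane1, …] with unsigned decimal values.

vd = [72, 118, 24, 112]

256-bit reg / 64-bit elem → 4 lanes
active while 15+j < 16, i.e. j ∈ [0,1) capped at 4 ⇒ 1
vd[0] xor(0x2c,0x64) -> 0x48
vd[1] tail/keep -> 0x76
vd[2] tail/keep -> 0x18
vd[3] tail/keep -> 0x70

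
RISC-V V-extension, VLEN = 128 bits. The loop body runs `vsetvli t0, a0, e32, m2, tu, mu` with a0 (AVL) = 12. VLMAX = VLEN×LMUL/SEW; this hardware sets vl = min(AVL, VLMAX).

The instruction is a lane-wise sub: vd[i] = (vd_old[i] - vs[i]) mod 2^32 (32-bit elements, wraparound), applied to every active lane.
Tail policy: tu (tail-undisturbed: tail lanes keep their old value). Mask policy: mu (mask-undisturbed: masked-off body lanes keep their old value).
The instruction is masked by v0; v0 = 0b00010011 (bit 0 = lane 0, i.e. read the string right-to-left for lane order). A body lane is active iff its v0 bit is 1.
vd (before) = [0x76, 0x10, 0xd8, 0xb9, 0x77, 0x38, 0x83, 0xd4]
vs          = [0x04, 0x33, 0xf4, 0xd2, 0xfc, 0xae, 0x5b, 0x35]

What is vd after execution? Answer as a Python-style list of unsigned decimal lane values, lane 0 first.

vd = [114, 4294967261, 216, 185, 4294967163, 56, 131, 212]

VLMAX = (128 × 2) / 32 = 8 lanes
vl ← min(12, 8) = 8
lane  0: sub(0x76,0x04) ⇒ 0x72
lane  1: sub(0x10,0x33) ⇒ 0xffffffdd
lane  2: mask-off/keep ⇒ 0xd8
lane  3: mask-off/keep ⇒ 0xb9
lane  4: sub(0x77,0xfc) ⇒ 0xffffff7b
lane  5: mask-off/keep ⇒ 0x38
lane  6: mask-off/keep ⇒ 0x83
lane  7: mask-off/keep ⇒ 0xd4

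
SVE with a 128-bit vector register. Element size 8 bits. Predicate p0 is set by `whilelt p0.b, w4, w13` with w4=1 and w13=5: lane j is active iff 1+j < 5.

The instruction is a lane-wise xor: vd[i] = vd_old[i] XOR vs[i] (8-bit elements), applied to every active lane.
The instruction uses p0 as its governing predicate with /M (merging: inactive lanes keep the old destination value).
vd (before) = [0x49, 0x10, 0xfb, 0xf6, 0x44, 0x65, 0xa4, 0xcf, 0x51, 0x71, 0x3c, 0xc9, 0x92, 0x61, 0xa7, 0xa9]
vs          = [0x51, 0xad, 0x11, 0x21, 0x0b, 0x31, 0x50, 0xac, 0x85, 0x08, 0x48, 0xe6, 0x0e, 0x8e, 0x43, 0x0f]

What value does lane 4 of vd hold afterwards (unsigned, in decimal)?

register lanes = 128/8 = 16
p0[j] = (1+j < 5); true for j=0..3 → 4 lanes set
vd[0] xor(0x49,0x51) -> 0x18
vd[1] xor(0x10,0xad) -> 0xbd
vd[2] xor(0xfb,0x11) -> 0xea
vd[3] xor(0xf6,0x21) -> 0xd7
vd[4] tail/keep -> 0x44
vd[5] tail/keep -> 0x65
vd[6] tail/keep -> 0xa4
vd[7] tail/keep -> 0xcf
vd[8] tail/keep -> 0x51
vd[9] tail/keep -> 0x71
vd[10] tail/keep -> 0x3c
vd[11] tail/keep -> 0xc9
vd[12] tail/keep -> 0x92
vd[13] tail/keep -> 0x61
vd[14] tail/keep -> 0xa7
vd[15] tail/keep -> 0xa9

vd[4] = 68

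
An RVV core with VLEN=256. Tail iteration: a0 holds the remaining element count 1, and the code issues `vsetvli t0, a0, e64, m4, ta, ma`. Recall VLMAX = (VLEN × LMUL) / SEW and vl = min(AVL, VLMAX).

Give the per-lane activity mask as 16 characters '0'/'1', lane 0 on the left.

predicate = 1000000000000000

VLMAX = VLEN×LMUL/SEW = 256×4/64 = 16
vl ← min(1, 16) = 1
bits (lane 0 leftmost): 1000000000000000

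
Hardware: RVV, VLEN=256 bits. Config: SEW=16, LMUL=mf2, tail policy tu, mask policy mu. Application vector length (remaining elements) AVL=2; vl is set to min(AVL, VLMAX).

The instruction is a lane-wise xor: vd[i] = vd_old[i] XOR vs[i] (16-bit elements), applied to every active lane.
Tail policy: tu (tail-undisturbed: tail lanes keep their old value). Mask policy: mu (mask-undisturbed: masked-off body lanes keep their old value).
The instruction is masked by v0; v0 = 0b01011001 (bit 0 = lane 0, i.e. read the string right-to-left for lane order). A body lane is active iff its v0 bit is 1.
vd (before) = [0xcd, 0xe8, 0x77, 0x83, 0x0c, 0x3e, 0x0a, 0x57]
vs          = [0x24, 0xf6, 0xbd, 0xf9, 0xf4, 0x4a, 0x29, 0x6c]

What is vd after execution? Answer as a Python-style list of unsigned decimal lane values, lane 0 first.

VLMAX = VLEN×LMUL/SEW = 256×1/2/16 = 8
AVL=2 ≤ VLMAX=8, so vl = 2
[0] xor(0xcd,0x24) = 0xe9
[1] mask-off/keep = 0xe8
[2] tail/keep = 0x77
[3] tail/keep = 0x83
[4] tail/keep = 0x0c
[5] tail/keep = 0x3e
[6] tail/keep = 0x0a
[7] tail/keep = 0x57

vd = [233, 232, 119, 131, 12, 62, 10, 87]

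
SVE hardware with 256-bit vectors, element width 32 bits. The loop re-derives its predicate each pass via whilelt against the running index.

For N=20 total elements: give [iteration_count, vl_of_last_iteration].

lane count: 256 div 32 = 8
iterations = ceil(20/8) = 3; final-pass vl = 4

[iterations, last_vl] = [3, 4]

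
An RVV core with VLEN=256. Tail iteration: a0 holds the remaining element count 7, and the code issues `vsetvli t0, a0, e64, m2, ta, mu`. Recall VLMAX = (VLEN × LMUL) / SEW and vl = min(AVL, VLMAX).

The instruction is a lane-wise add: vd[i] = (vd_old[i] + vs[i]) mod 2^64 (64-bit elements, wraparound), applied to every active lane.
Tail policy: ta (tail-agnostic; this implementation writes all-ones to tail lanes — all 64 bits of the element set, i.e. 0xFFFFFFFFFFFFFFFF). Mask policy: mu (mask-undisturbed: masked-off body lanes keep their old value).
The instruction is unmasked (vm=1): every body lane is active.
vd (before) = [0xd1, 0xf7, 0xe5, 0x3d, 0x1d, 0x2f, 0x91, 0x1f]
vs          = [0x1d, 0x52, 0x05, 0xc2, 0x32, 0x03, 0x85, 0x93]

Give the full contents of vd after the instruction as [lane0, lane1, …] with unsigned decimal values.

VLMAX = (256 × 2) / 64 = 8 lanes
vl ← min(7, 8) = 7
lane  0: add(0xd1,0x1d) ⇒ 0xee
lane  1: add(0xf7,0x52) ⇒ 0x149
lane  2: add(0xe5,0x05) ⇒ 0xea
lane  3: add(0x3d,0xc2) ⇒ 0xff
lane  4: add(0x1d,0x32) ⇒ 0x4f
lane  5: add(0x2f,0x03) ⇒ 0x32
lane  6: add(0x91,0x85) ⇒ 0x116
lane  7: tail/ones ⇒ 0xffffffffffffffff

vd = [238, 329, 234, 255, 79, 50, 278, 18446744073709551615]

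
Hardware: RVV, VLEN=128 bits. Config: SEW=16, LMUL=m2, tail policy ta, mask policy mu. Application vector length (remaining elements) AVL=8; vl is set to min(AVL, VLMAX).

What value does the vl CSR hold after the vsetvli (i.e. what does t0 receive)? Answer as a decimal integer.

vl = 8

VLMAX = VLEN×LMUL/SEW = 128×2/16 = 16
vl ← min(8, 16) = 8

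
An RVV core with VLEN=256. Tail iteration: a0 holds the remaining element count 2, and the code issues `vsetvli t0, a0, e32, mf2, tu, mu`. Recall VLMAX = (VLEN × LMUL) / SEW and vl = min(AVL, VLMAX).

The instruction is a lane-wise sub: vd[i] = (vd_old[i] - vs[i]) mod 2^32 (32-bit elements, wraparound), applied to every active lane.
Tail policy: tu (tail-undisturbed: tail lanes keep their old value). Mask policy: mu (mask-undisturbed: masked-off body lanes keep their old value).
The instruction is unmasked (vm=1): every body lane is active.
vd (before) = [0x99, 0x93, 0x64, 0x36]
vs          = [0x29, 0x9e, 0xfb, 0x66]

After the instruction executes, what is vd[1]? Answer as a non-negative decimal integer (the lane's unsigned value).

VLMAX = VLEN×LMUL/SEW = 256×1/2/32 = 4
AVL=2 ≤ VLMAX=4, so vl = 2
vd[0] sub(0x99,0x29) -> 0x70
vd[1] sub(0x93,0x9e) -> 0xfffffff5
vd[2] tail/keep -> 0x64
vd[3] tail/keep -> 0x36

vd[1] = 4294967285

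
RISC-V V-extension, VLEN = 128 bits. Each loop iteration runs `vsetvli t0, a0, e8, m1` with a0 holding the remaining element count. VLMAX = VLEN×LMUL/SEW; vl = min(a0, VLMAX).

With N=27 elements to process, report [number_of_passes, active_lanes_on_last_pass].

[iterations, last_vl] = [2, 11]

VLMAX = VLEN×LMUL/SEW = 128×1/8 = 16
iterations = ceil(27/16) = 2; final-pass vl = 11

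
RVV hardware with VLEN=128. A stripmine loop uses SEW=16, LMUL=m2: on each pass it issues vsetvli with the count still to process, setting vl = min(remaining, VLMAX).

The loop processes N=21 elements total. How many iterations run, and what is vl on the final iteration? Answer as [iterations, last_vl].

[iterations, last_vl] = [2, 5]

VLMAX = VLEN×LMUL/SEW = 128×2/16 = 16
21 elements at 16/iter → 2 passes, remainder 5 on the last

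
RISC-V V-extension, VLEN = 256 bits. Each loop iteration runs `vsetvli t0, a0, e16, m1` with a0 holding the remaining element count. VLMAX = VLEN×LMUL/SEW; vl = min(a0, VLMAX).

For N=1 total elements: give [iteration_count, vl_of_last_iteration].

[iterations, last_vl] = [1, 1]

VLMAX = VLEN×LMUL/SEW = 256×1/16 = 16
iterations = ceil(1/16) = 1; final-pass vl = 1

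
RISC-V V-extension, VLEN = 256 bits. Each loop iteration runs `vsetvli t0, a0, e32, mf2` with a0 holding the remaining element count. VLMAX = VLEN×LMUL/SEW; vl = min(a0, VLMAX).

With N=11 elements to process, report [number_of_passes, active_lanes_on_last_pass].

[iterations, last_vl] = [3, 3]

VLMAX = (256 × 1/2) / 32 = 4 lanes
11 elements at 4/iter → 3 passes, remainder 3 on the last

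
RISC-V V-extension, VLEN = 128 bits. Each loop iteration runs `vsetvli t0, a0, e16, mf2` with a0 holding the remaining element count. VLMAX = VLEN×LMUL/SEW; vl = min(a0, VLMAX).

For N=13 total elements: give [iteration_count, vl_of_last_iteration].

lanes per group: 128·1/2/16 = 4
13 elements at 4/iter → 4 passes, remainder 1 on the last

[iterations, last_vl] = [4, 1]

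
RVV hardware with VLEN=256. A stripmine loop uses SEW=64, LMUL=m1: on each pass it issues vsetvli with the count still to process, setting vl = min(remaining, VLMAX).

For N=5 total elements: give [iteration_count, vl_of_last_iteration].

lanes per group: 256·1/64 = 4
iterations = ceil(5/4) = 2; final-pass vl = 1

[iterations, last_vl] = [2, 1]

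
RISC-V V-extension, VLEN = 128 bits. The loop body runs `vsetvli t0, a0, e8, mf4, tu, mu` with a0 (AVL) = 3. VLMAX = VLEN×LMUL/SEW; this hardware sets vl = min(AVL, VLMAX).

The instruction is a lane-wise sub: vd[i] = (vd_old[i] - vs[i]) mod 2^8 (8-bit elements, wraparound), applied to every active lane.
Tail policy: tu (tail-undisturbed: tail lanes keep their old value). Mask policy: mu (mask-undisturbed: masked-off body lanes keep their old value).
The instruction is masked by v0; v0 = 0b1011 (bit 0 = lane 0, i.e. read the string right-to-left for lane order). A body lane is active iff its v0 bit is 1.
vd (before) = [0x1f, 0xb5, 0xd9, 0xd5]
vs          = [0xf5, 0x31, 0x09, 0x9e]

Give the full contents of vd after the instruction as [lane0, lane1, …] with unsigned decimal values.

VLMAX = VLEN×LMUL/SEW = 128×1/4/8 = 4
vl = min(AVL, VLMAX) = min(3, 4) = 3
[0] sub(0x1f,0xf5) = 0x2a
[1] sub(0xb5,0x31) = 0x84
[2] mask-off/keep = 0xd9
[3] tail/keep = 0xd5

vd = [42, 132, 217, 213]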